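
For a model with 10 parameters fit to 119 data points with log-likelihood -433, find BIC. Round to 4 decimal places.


Compute k*ln(n) = 10*ln(119) = 10*4.779123 = 47.791230.
Then -2*loglik = 866.
BIC = 47.791230 + 866 = 913.791230, which rounds to 913.7912.

913.7912


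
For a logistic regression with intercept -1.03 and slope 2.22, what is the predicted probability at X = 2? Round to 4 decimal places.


Linear predictor: z = -1.03 + 2.22 * 2 = 3.4100.
P = 1/(1 + exp(-3.4100)) = 1/(1 + 0.0330) = 0.9680.

0.9680


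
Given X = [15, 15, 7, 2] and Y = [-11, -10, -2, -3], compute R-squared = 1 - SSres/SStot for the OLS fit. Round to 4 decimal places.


The fitted line is Y = -0.0265 + -0.6640*X.
SSres = 10.8880, SStot = 65.0000.
R^2 = 1 - SSres/SStot = 0.8325.

0.8325


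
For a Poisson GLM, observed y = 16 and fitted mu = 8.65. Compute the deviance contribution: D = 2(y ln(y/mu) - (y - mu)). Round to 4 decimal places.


y/mu = 16/8.65 = 1.849711 (approx.), and ln(16/8.65) = 0.615029.
y * ln(y/mu) = 16 * 0.615029 = 9.840464.
y - mu = 7.35.
D = 2 * (9.840464 - 7.35) = 4.980928, which rounds to 4.9809.

4.9809


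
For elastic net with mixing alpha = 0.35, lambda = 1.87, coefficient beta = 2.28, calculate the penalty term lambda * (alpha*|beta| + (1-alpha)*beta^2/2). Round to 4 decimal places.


alpha * |beta| = 0.35 * 2.28 = 0.7980.
(1-alpha) * beta^2/2 = 0.65 * 5.1984/2 = 1.6895.
Total = 1.87 * (0.7980 + 1.6895) = 4.6516.

4.6516


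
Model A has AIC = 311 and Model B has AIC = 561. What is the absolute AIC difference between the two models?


Absolute difference = |311 - 561| = 250.
The model with lower AIC (A) is preferred.

250


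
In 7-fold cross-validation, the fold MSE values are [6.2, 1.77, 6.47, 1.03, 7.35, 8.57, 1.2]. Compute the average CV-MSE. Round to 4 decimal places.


Total MSE across folds = 32.5900.
CV-MSE = 32.5900/7 = 4.6557.

4.6557


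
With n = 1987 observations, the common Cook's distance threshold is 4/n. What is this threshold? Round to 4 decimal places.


The threshold is 4/n.
4/1987 = 0.0020.

0.0020


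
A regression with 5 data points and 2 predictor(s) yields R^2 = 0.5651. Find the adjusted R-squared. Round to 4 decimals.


Adjusted R^2 = 1 - (1 - R^2) * (n-1)/(n-p-1).
(1 - R^2) = 0.4349.
(n-1)/(n-p-1) = 4/2.
(1 - R^2) * (n-1) = 0.4349 * 4 = 1.7396.
Divide by (n-p-1): 1.7396 / 2 = 0.8698.
Adj R^2 = 1 - 0.8698 = 0.1302.

0.1302


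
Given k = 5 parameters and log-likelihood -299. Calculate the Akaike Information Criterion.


AIC = 2k - 2*loglik = 2(5) - 2(-299).
= 10 + 598 = 608.

608


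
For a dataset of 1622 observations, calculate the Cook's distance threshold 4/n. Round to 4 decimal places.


Using the rule of thumb:
Threshold = 4 / 1622 = 0.0025.

0.0025


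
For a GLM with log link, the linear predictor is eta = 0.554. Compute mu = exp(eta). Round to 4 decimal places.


The inverse log link gives:
mu = exp(0.554) = 1.7402.

1.7402


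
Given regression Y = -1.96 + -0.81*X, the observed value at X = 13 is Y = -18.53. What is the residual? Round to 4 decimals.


Fitted value at X = 13 is yhat = -1.96 + -0.81*13 = -12.4900.
Residual = -18.53 - -12.4900 = -6.0400.

-6.0400


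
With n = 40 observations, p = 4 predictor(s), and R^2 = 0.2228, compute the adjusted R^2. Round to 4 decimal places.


Using the formula:
(1 - 0.2228) = 0.7772.
Multiply by 39/35: 0.7772 * 39 = 30.3108, then 30.3108 / 35 = 0.8660.
Adj R^2 = 1 - 0.8660 = 0.1340.

0.1340


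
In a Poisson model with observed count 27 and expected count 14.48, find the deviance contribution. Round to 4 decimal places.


y/mu = 27/14.48 = 1.864641 (approx.), and ln(27/14.48) = 0.623068.
y * ln(y/mu) = 27 * 0.623068 = 16.822836.
y - mu = 12.52.
D = 2 * (16.822836 - 12.52) = 8.605672, which rounds to 8.6057.

8.6057


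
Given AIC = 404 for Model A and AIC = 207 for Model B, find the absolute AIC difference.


Compute |404 - 207| = 197.
Model B has the smaller AIC.

197


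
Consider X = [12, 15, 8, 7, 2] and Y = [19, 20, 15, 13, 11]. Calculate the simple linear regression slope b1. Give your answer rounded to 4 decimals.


Calculate xbar = 8.8000, ybar = 15.6000.
S_xx = 98.8000, S_xy = 74.6000.
Using b1 = S_xy / S_xx = 74.6000 / 98.8000, we get b1 = 0.7551.

0.7551


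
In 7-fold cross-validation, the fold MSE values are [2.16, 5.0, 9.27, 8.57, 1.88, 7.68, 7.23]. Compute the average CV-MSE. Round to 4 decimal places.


Total MSE across folds = 41.7900.
CV-MSE = 41.7900/7 = 5.9700.

5.9700


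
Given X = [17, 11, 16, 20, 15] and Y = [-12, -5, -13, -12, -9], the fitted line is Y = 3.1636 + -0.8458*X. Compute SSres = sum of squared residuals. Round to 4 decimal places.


Compute predicted values, then residuals = yi - yhat_i.
Residuals: [-0.7850, 1.1402, -2.6308, 1.7524, 0.5234].
SSres = sum(residual^2) = 12.1822.

12.1822


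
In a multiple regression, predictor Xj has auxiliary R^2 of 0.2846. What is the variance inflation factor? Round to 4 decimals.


Using VIF = 1/(1 - R^2_j):
1 - 0.2846 = 0.7154.
VIF = 1.3978.

1.3978


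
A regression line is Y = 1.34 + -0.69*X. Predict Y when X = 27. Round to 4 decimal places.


Substitute X = 27 into the equation:
Y = 1.34 + -0.69 * 27 = 1.34 + -18.6300 = -17.2900.

-17.2900


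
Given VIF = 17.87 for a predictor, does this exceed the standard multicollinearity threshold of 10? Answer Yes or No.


The threshold is 10.
VIF = 17.87 is >= 10.
Multicollinearity indication: Yes.

Yes


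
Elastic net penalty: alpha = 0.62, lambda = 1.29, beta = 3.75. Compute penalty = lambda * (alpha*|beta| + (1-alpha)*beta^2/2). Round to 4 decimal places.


Compute:
L1 = 0.62 * 3.75 = 2.3250.
L2 = 0.38 * 3.75^2 / 2 = 2.6719.
Penalty = 1.29 * (2.3250 + 2.6719) = 6.4460.

6.4460


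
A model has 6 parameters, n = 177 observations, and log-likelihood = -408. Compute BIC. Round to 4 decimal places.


ln(177) = 5.176150.
k * ln(n) = 6 * 5.176150 = 31.056900.
-2L = 816.
BIC = 31.056900 + 816 = 847.056900, which rounds to 847.0569.

847.0569


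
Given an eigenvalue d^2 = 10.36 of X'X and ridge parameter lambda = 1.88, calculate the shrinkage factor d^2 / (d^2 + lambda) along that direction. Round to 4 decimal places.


Denominator = d^2 + lambda = 10.36 + 1.88 = 12.2400.
Shrinkage = 10.36 / 12.2400 = 0.8464.

0.8464


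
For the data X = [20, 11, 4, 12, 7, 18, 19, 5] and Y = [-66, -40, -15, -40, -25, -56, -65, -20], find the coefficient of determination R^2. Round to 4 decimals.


After computing the OLS fit (b0=-3.6250, b1=-3.1042):
SSres = 25.7500, SStot = 2800.8750.
R^2 = 1 - 25.7500/2800.8750 = 0.9908.

0.9908


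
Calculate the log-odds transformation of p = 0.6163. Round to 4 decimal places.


Compute the odds: 0.6163/0.3837 = 1.6062.
Take the natural log: ln(1.6062) = 0.4739.

0.4739


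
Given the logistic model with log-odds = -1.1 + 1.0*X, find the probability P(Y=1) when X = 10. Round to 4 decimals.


z = -1.1 + 1.0 * 10 = 8.9000.
Sigmoid: P = 1 / (1 + exp(-8.9000)) = 0.9999.

0.9999


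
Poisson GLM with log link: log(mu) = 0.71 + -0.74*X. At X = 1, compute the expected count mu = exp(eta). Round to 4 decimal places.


Compute eta = 0.71 + -0.74 * 1 = -0.0300.
Apply inverse link: mu = e^-0.0300 = 0.9704.

0.9704


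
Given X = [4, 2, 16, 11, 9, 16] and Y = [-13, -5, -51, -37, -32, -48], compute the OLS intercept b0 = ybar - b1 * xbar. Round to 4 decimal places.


Compute b1 = -3.1327 from the OLS formula.
With xbar = 9.6667 and ybar = -31.0000, the intercept is:
b0 = -31.0000 - -3.1327 * 9.6667 = -0.7173.

-0.7173


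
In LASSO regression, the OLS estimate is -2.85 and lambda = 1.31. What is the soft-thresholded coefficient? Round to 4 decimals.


Check: |-2.85| = 2.85 vs lambda = 1.31.
Since |beta| > lambda, coefficient = sign(beta)*(|beta| - lambda) = -1.5400.
Soft-thresholded coefficient = -1.5400.

-1.5400


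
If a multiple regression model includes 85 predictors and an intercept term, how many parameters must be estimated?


Including the intercept, the model has 85 predictor coefficients + 1 intercept.
Total = 86.

86


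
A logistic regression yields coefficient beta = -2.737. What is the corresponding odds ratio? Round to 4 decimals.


exp(-2.737) = 0.0648.
So the odds ratio is 0.0648.

0.0648


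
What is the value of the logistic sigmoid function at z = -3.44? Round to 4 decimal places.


Compute exp(3.4400) = 31.1870.
Sigmoid = 1 / (1 + 31.1870) = 1 / 32.1870 = 0.0311.

0.0311


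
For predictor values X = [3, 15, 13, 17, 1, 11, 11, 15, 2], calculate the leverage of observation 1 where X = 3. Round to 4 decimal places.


Mean of X: xbar = 9.7778.
SXX = 303.5556.
For X = 3: h = 1/9 + (3 - 9.7778)^2/303.5556 = 0.2624.

0.2624


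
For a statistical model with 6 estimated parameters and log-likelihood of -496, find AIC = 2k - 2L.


Compute:
2k = 2*6 = 12.
-2*loglik = -2*(-496) = 992.
AIC = 12 + 992 = 1004.

1004


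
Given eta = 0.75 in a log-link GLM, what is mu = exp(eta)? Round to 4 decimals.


mu = exp(eta) = exp(0.75).
= 2.1170.

2.1170


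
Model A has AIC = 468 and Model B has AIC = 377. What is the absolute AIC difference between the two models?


Compute |468 - 377| = 91.
Model B has the smaller AIC.

91


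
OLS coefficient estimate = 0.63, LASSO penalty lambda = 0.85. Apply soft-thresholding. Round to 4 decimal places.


Check: |0.63| = 0.63 vs lambda = 0.85.
Since |beta| <= lambda, the coefficient is set to 0.
Soft-thresholded coefficient = 0.0000.

0.0000


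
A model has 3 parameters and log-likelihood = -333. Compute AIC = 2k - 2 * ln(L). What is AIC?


AIC = 2k - 2*loglik = 2(3) - 2(-333).
= 6 + 666 = 672.

672


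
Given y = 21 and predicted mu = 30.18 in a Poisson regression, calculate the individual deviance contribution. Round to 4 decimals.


Compute y*ln(y/mu) = 21*ln(21/30.18) = 21*-0.362657 = -7.615797.
y - mu = -9.18.
D = 2*(-7.615797 - (-9.18)) = 3.128406, which rounds to 3.1284.

3.1284


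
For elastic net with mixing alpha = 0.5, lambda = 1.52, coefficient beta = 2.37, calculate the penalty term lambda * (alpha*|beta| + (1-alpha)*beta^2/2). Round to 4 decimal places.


alpha * |beta| = 0.5 * 2.37 = 1.1850.
(1-alpha) * beta^2/2 = 0.5 * 5.6169/2 = 1.4042.
Total = 1.52 * (1.1850 + 1.4042) = 3.9356.

3.9356


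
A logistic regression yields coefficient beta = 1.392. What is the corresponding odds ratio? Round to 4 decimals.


exp(1.392) = 4.0229.
So the odds ratio is 4.0229.

4.0229


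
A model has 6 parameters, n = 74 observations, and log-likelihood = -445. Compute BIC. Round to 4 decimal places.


ln(74) = 4.304065.
k * ln(n) = 6 * 4.304065 = 25.824390.
-2L = 890.
BIC = 25.824390 + 890 = 915.824390, which rounds to 915.8244.

915.8244


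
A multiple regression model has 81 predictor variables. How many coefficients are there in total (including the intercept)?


Total coefficients = number of predictors + 1 (for the intercept).
= 81 + 1 = 82.

82


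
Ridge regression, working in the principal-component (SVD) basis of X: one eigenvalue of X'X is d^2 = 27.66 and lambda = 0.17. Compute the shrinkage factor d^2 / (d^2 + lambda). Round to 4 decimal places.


Denominator = d^2 + lambda = 27.66 + 0.17 = 27.8300.
Shrinkage = 27.66 / 27.8300 = 0.9939.

0.9939


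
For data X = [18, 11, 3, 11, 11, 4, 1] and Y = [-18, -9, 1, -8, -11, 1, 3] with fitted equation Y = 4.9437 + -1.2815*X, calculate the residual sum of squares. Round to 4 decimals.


Predicted values from Y = 4.9437 + -1.2815*X.
Residuals: [0.1233, 0.1528, -0.0992, 1.1528, -1.8472, 1.1823, -0.6622].
SSres = 6.6258.

6.6258


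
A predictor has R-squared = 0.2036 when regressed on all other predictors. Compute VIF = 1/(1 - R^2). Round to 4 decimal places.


Using VIF = 1/(1 - R^2_j):
1 - 0.2036 = 0.7964.
VIF = 1.2557.

1.2557


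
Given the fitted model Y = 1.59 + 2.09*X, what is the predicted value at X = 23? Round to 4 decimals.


Substitute X = 23 into the equation:
Y = 1.59 + 2.09 * 23 = 1.59 + 48.0700 = 49.6600.

49.6600


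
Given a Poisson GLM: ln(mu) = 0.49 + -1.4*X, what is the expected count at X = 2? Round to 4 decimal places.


Compute eta = 0.49 + -1.4 * 2 = -2.3100.
Apply inverse link: mu = e^-2.3100 = 0.0993.

0.0993


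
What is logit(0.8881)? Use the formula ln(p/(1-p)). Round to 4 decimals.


Compute the odds: 0.8881/0.1119 = 7.9366.
Take the natural log: ln(7.9366) = 2.0715.

2.0715


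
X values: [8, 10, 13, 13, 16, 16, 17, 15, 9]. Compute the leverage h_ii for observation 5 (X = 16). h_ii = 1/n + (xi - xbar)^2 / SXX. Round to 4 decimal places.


Compute xbar = 13.0000 with n = 9 observations.
SXX = 88.0000.
Leverage = 1/9 + (16 - 13.0000)^2/88.0000 = 0.2134.

0.2134


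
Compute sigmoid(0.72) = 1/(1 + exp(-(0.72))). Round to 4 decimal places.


Compute exp(-0.7200) = 0.4868.
Sigmoid = 1 / (1 + 0.4868) = 1 / 1.4868 = 0.6726.

0.6726


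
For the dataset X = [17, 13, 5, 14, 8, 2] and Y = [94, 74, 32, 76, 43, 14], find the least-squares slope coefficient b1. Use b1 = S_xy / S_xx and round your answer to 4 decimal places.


The sample means are xbar = 9.8333 and ybar = 55.5000.
Compute S_xx = 166.8333 and S_xy = 881.5000.
Slope b1 = S_xy / S_xx = 881.5000 / 166.8333 = 5.2837.

5.2837


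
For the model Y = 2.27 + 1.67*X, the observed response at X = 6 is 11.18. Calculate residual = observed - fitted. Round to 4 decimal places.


Compute yhat = 2.27 + (1.67)(6) = 12.2900.
Residual = actual - predicted = 11.18 - 12.2900 = -1.1100.

-1.1100


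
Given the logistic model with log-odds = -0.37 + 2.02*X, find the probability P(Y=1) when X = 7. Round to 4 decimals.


Compute z = -0.37 + (2.02)(7) = 13.7700.
exp(-z) = 0.0000.
P = 1/(1 + 0.0000) = 1.0000.

1.0000


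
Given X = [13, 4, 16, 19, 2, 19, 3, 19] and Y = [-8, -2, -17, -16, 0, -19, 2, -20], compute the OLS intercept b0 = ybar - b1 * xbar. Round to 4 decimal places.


Compute b1 = -1.1568 from the OLS formula.
With xbar = 11.8750 and ybar = -10.0000, the intercept is:
b0 = -10.0000 - -1.1568 * 11.8750 = 3.7374.

3.7374


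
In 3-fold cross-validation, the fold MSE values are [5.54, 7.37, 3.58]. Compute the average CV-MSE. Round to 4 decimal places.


Add all fold MSEs: 16.4900.
Divide by k = 3: 16.4900/3 = 5.4967.

5.4967


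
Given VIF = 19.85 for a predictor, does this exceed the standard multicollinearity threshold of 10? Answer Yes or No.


Compare VIF = 19.85 to the threshold of 10.
19.85 >= 10, so the answer is Yes.

Yes


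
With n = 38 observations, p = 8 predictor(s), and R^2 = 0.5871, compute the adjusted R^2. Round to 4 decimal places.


Using the formula:
(1 - 0.5871) = 0.4129.
Multiply by 37/29: 0.4129 * 37 = 15.2773, then 15.2773 / 29 = 0.5268.
Adj R^2 = 1 - 0.5268 = 0.4732.

0.4732


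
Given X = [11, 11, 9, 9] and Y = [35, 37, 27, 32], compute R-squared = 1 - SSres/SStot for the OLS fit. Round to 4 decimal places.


After computing the OLS fit (b0=0.2500, b1=3.2500):
SSres = 14.5000, SStot = 56.7500.
R^2 = 1 - 14.5000/56.7500 = 0.7445.

0.7445


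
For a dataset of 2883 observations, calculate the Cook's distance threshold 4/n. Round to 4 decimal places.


Using the rule of thumb:
Threshold = 4 / 2883 = 0.0014.

0.0014


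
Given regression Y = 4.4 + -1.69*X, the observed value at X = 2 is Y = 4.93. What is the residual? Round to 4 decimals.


Fitted value at X = 2 is yhat = 4.4 + -1.69*2 = 1.0200.
Residual = 4.93 - 1.0200 = 3.9100.

3.9100


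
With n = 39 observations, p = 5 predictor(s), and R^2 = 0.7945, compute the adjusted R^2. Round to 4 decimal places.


Plug in: Adj R^2 = 1 - (1 - 0.7945) * 38/33.
= 1 - 0.2055 * 38/33
= 1 - 7.8090 / 33
= 1 - 0.2366 = 0.7634.

0.7634


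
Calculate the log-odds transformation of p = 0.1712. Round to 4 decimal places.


The odds are p/(1-p) = 0.1712 / 0.8288 = 0.2066.
logit(p) = ln(0.2066) = -1.5771.

-1.5771


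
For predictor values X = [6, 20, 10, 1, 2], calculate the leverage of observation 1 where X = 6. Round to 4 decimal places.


n = 5, xbar = 7.8000.
SXX = sum((xi - xbar)^2) = 236.8000.
h = 1/5 + (6 - 7.8000)^2 / 236.8000 = 0.2137.

0.2137


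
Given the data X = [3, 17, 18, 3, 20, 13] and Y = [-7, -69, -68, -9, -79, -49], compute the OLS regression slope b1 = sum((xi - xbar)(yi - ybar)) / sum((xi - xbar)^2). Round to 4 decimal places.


Calculate xbar = 12.3333, ybar = -46.8333.
S_xx = 287.3333, S_xy = -1196.3333.
Using b1 = S_xy / S_xx = -1196.3333 / 287.3333, we get b1 = -4.1636.

-4.1636


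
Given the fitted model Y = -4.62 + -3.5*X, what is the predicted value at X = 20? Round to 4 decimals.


Predicted value:
Y = -4.62 + (-3.5)(20) = -4.62 + -70.0000 = -74.6200.

-74.6200


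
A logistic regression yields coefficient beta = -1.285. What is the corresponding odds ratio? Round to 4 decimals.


The odds ratio is computed as:
OR = e^(-1.285) = 0.2767.

0.2767


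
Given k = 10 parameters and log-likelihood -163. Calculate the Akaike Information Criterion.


Compute:
2k = 2*10 = 20.
-2*loglik = -2*(-163) = 326.
AIC = 20 + 326 = 346.

346


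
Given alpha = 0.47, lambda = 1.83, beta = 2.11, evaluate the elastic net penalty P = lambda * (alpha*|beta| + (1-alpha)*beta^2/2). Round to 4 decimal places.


L1 component = 0.47 * |2.11| = 0.9917.
L2 component = 0.53 * 2.11^2 / 2 = 1.1798.
Penalty = 1.83 * (0.9917 + 1.1798) = 1.83 * 2.1715 = 3.9739.

3.9739


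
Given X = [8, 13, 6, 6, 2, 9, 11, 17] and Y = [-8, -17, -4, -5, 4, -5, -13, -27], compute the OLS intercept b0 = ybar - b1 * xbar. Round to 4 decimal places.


The slope is b1 = -1.9934.
Sample means are xbar = 9.0000 and ybar = -9.3750.
Intercept: b0 = -9.3750 - (-1.9934)(9.0000) = 8.5658.

8.5658


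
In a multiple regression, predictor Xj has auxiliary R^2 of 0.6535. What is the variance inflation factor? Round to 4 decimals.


VIF = 1 / (1 - 0.6535).
= 1 / 0.3465 = 2.8860.

2.8860


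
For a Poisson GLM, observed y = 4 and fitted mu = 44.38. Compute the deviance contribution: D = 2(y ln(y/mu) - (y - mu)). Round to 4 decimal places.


y/mu = 4/44.38 = 0.090131 (approx.), and ln(4/44.38) = -2.406495.
y * ln(y/mu) = 4 * -2.406495 = -9.625980.
y - mu = -40.38.
D = 2 * (-9.625980 - -40.38) = 61.508040, which rounds to 61.5080.

61.5080


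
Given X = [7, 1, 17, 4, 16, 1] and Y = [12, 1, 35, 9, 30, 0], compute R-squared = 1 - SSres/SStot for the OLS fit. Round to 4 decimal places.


Fit the OLS line: b0 = -1.1388, b1 = 2.0398.
SSres = 10.4216.
SStot = 1089.5000.
R^2 = 1 - 10.4216/1089.5000 = 0.9904.

0.9904


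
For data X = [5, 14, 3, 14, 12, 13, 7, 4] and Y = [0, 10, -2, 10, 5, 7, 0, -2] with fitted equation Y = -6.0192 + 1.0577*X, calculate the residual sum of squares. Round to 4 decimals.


Compute predicted values, then residuals = yi - yhat_i.
Residuals: [0.7307, 1.2114, 0.8461, 1.2114, -1.6732, -0.7309, -1.3847, -0.2116].
SSres = sum(residual^2) = 9.4808.

9.4808


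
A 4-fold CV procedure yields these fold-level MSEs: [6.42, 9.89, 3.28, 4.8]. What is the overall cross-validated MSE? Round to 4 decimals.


Add all fold MSEs: 24.3900.
Divide by k = 4: 24.3900/4 = 6.0975.

6.0975


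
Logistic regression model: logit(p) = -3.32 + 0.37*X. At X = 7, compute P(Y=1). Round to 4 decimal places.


z = -3.32 + 0.37 * 7 = -0.7300.
Sigmoid: P = 1 / (1 + exp(0.7300)) = 0.3252.

0.3252


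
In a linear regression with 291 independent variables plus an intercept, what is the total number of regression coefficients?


Including the intercept, the model has 291 predictor coefficients + 1 intercept.
Total = 292.

292


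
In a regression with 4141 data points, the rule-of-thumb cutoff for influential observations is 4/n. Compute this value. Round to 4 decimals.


Cook's distance cutoff = 4/n = 4/4141.
= 0.0010.

0.0010


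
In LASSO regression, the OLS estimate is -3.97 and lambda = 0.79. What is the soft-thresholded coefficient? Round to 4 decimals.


|beta_OLS| = 3.97.
lambda = 0.79.
Since |beta| > lambda, coefficient = sign(beta)*(|beta| - lambda) = -3.1800.
Result = -3.1800.

-3.1800


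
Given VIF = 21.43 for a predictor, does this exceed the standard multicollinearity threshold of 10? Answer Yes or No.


The threshold is 10.
VIF = 21.43 is >= 10.
Multicollinearity indication: Yes.

Yes


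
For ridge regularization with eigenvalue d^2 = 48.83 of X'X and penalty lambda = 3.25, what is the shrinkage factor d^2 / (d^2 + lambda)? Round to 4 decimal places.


Compute the denominator: 48.83 + 3.25 = 52.0800.
Shrinkage factor = 48.83 / 52.0800 = 0.9376.

0.9376


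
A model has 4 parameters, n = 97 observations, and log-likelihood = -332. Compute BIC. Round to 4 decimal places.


ln(97) = 4.574711.
k * ln(n) = 4 * 4.574711 = 18.298844.
-2L = 664.
BIC = 18.298844 + 664 = 682.298844, which rounds to 682.2988.

682.2988


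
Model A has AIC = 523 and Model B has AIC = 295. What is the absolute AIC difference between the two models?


Absolute difference = |523 - 295| = 228.
The model with lower AIC (B) is preferred.

228


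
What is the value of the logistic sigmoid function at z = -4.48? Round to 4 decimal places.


First, exp(4.4800) = 88.2347.
Then sigma(z) = 1/(1 + 88.2347) = 0.0112.

0.0112


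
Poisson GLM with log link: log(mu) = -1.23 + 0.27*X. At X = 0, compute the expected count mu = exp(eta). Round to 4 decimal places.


Compute eta = -1.23 + 0.27 * 0 = -1.2300.
Apply inverse link: mu = e^-1.2300 = 0.2923.

0.2923


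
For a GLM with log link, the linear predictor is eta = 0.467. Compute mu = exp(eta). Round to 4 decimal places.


Apply the inverse link:
mu = e^0.467 = 1.5952.

1.5952


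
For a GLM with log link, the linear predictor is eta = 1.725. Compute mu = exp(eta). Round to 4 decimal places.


Apply the inverse link:
mu = e^1.725 = 5.6125.

5.6125


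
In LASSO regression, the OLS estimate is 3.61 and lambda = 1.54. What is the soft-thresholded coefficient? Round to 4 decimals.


Check: |3.61| = 3.61 vs lambda = 1.54.
Since |beta| > lambda, coefficient = sign(beta)*(|beta| - lambda) = 2.0700.
Soft-thresholded coefficient = 2.0700.

2.0700


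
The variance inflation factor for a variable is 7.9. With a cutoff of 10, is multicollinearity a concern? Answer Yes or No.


Compare VIF = 7.9 to the threshold of 10.
7.9 < 10, so the answer is No.

No


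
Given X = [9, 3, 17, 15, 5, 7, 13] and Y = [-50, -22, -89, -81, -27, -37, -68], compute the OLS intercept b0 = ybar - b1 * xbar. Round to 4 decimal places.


First find the slope: b1 = -5.0068.
Means: xbar = 9.8571, ybar = -53.4286.
b0 = ybar - b1 * xbar = -53.4286 - -5.0068 * 9.8571 = -4.0753.

-4.0753


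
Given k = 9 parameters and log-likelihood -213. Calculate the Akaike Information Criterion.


Compute:
2k = 2*9 = 18.
-2*loglik = -2*(-213) = 426.
AIC = 18 + 426 = 444.

444


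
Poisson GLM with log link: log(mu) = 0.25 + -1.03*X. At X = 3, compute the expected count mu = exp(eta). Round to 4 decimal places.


Compute eta = 0.25 + -1.03 * 3 = -2.8400.
Apply inverse link: mu = e^-2.8400 = 0.0584.

0.0584


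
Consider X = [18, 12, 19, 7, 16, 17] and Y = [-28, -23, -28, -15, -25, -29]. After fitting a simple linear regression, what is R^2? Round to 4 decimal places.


The fitted line is Y = -8.1264 + -1.1151*X.
SSres = 9.4716, SStot = 137.3333.
R^2 = 1 - SSres/SStot = 0.9310.

0.9310


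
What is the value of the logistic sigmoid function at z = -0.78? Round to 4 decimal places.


Compute exp(0.7800) = 2.1815.
Sigmoid = 1 / (1 + 2.1815) = 1 / 3.1815 = 0.3143.

0.3143


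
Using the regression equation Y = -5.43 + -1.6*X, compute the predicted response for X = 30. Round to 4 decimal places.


Substitute X = 30 into the equation:
Y = -5.43 + -1.6 * 30 = -5.43 + -48.0000 = -53.4300.

-53.4300


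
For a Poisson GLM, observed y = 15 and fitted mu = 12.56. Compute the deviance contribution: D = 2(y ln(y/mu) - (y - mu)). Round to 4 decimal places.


First: ln(15/12.56) = 0.177533.
Then: 15 * 0.177533 = 2.662995.
y - mu = 15 - 12.56 = 2.44.
D = 2(2.662995 - 2.44) = 0.445990, which rounds to 0.4460.

0.4460


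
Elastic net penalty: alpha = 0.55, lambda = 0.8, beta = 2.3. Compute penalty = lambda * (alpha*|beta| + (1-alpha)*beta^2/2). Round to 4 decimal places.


Compute:
L1 = 0.55 * 2.3 = 1.2650.
L2 = 0.45 * 2.3^2 / 2 = 1.1903.
Penalty = 0.8 * (1.2650 + 1.1903) = 1.9642.

1.9642


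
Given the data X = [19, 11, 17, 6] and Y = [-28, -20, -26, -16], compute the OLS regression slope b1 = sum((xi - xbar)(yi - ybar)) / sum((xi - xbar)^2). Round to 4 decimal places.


First compute the means: xbar = 13.2500, ybar = -22.5000.
Then S_xx = sum((xi - xbar)^2) = 104.7500.
S_xy = sum((xi - xbar)(yi - ybar)) = -97.5000.
b1 = S_xy / S_xx = -97.5000 / 104.7500 = -0.9308.

-0.9308


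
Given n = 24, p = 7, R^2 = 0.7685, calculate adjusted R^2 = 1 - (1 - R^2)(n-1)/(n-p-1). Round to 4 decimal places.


Plug in: Adj R^2 = 1 - (1 - 0.7685) * 23/16.
= 1 - 0.2315 * 23/16
= 1 - 5.3245 / 16
= 1 - 0.3328 = 0.6672.

0.6672


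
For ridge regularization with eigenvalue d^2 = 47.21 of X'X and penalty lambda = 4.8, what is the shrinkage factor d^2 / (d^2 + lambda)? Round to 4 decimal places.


Compute the denominator: 47.21 + 4.8 = 52.0100.
Shrinkage factor = 47.21 / 52.0100 = 0.9077.

0.9077


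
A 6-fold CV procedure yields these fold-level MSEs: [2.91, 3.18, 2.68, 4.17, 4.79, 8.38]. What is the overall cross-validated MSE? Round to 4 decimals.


Total MSE across folds = 26.1100.
CV-MSE = 26.1100/6 = 4.3517.

4.3517


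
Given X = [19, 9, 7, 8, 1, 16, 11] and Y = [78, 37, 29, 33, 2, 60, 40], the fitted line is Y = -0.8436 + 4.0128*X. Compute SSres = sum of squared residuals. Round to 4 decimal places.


Compute predicted values, then residuals = yi - yhat_i.
Residuals: [2.6004, 1.7284, 1.7540, 1.7412, -1.1692, -3.3612, -3.2972].
SSres = sum(residual^2) = 39.3940.

39.3940


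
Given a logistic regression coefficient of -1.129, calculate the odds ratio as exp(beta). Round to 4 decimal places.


Odds ratio = exp(beta) = exp(-1.129).
= 0.3234.

0.3234


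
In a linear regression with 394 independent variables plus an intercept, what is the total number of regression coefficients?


Each predictor gets one coefficient, plus one intercept.
Total parameters = 394 + 1 = 395.

395


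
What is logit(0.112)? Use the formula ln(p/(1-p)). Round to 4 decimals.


1 - p = 0.888.
p/(1-p) = 0.1261.
logit = ln(0.1261) = -2.0705.

-2.0705


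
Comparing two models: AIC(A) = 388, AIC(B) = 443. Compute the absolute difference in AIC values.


Compute |388 - 443| = 55.
Model A has the smaller AIC.

55


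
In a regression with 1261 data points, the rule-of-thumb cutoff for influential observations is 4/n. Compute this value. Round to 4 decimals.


Using the rule of thumb:
Threshold = 4 / 1261 = 0.0032.

0.0032


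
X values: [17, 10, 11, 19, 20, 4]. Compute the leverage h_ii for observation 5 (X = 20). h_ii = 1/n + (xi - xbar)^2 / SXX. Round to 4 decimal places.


Compute xbar = 13.5000 with n = 6 observations.
SXX = 193.5000.
Leverage = 1/6 + (20 - 13.5000)^2/193.5000 = 0.3850.

0.3850


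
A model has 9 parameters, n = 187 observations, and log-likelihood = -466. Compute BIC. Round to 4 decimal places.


Compute k*ln(n) = 9*ln(187) = 9*5.231109 = 47.079981.
Then -2*loglik = 932.
BIC = 47.079981 + 932 = 979.079981, which rounds to 979.0800.

979.0800


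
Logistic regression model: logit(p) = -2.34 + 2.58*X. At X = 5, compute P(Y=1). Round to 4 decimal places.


Linear predictor: z = -2.34 + 2.58 * 5 = 10.5600.
P = 1/(1 + exp(-10.5600)) = 1/(1 + 0.0000) = 1.0000.

1.0000


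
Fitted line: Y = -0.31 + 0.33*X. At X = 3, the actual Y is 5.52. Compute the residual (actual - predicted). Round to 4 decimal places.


Fitted value at X = 3 is yhat = -0.31 + 0.33*3 = 0.6800.
Residual = 5.52 - 0.6800 = 4.8400.

4.8400


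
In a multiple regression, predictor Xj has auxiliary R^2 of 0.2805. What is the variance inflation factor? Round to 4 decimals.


Using VIF = 1/(1 - R^2_j):
1 - 0.2805 = 0.7195.
VIF = 1.3899.

1.3899


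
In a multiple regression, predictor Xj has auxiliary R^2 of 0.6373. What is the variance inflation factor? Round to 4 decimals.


Denominator: 1 - 0.6373 = 0.3627.
VIF = 1 / 0.3627 = 2.7571.

2.7571


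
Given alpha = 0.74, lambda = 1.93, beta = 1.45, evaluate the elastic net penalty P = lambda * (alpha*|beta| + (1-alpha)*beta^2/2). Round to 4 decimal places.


Compute:
L1 = 0.74 * 1.45 = 1.0730.
L2 = 0.26 * 1.45^2 / 2 = 0.2733.
Penalty = 1.93 * (1.0730 + 0.2733) = 2.5984.

2.5984


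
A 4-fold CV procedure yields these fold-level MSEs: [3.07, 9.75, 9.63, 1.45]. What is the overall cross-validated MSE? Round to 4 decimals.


Sum of fold MSEs = 23.9000.
Average = 23.9000 / 4 = 5.9750.

5.9750


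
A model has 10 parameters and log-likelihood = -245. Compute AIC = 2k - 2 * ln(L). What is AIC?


AIC = 2k - 2*loglik = 2(10) - 2(-245).
= 20 + 490 = 510.

510


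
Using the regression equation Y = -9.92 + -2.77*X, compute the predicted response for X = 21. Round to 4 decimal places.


Predicted value:
Y = -9.92 + (-2.77)(21) = -9.92 + -58.1700 = -68.0900.

-68.0900


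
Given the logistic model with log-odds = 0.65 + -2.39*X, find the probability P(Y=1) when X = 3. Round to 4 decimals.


Compute z = 0.65 + (-2.39)(3) = -6.5200.
exp(-z) = 678.5784.
P = 1/(1 + 678.5784) = 0.0015.

0.0015


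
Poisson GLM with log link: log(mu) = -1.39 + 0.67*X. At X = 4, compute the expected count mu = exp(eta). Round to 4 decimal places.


Compute eta = -1.39 + 0.67 * 4 = 1.2900.
Apply inverse link: mu = e^1.2900 = 3.6328.

3.6328


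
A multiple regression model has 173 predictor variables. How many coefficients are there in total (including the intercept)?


Each predictor gets one coefficient, plus one intercept.
Total parameters = 173 + 1 = 174.

174


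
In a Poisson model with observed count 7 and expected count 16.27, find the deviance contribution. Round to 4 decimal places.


First: ln(7/16.27) = -0.843413.
Then: 7 * -0.843413 = -5.903891.
y - mu = 7 - 16.27 = -9.27.
D = 2(-5.903891 - -9.27) = 6.732218, which rounds to 6.7322.

6.7322


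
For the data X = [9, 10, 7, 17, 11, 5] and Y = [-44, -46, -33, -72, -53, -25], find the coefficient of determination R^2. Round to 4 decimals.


Fit the OLS line: b0 = -6.7269, b1 = -3.9430.
SSres = 18.5580.
SStot = 1337.5000.
R^2 = 1 - 18.5580/1337.5000 = 0.9861.

0.9861


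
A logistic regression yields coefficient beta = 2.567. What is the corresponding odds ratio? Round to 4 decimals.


exp(2.567) = 13.0267.
So the odds ratio is 13.0267.

13.0267


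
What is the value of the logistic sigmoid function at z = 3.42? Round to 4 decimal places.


First, exp(-3.4200) = 0.0327.
Then sigma(z) = 1/(1 + 0.0327) = 0.9683.

0.9683


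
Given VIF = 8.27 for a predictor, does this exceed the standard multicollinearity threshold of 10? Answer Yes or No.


The threshold is 10.
VIF = 8.27 is < 10.
Multicollinearity indication: No.

No


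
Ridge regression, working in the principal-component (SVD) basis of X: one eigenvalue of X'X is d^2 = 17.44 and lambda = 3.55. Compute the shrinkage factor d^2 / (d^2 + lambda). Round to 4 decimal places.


Compute the denominator: 17.44 + 3.55 = 20.9900.
Shrinkage factor = 17.44 / 20.9900 = 0.8309.

0.8309


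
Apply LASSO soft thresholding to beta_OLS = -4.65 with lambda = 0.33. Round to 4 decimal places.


Check: |-4.65| = 4.65 vs lambda = 0.33.
Since |beta| > lambda, coefficient = sign(beta)*(|beta| - lambda) = -4.3200.
Soft-thresholded coefficient = -4.3200.

-4.3200


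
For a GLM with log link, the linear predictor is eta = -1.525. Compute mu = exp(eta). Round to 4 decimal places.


mu = exp(eta) = exp(-1.525).
= 0.2176.

0.2176


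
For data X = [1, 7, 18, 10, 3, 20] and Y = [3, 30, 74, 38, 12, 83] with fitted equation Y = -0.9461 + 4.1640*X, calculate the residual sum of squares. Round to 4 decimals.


Predicted values from Y = -0.9461 + 4.1640*X.
Residuals: [-0.2179, 1.7981, -0.0059, -2.6939, 0.4541, 0.6661].
SSres = 11.1877.

11.1877


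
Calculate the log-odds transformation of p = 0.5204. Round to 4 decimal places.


The odds are p/(1-p) = 0.5204 / 0.4796 = 1.0851.
logit(p) = ln(1.0851) = 0.0816.

0.0816


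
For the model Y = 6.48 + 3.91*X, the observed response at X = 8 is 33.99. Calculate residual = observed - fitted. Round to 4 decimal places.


Compute yhat = 6.48 + (3.91)(8) = 37.7600.
Residual = actual - predicted = 33.99 - 37.7600 = -3.7700.

-3.7700


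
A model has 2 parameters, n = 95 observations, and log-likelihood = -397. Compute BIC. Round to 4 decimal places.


k * ln(n) = 2 * ln(95) = 2 * 4.553877 = 9.107754.
-2 * loglik = -2 * (-397) = 794.
BIC = 9.107754 + 794 = 803.107754, which rounds to 803.1078.

803.1078


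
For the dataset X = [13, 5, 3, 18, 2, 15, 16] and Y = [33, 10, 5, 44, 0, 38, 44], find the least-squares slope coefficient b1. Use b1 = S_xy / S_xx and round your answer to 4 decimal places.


First compute the means: xbar = 10.2857, ybar = 24.8571.
Then S_xx = sum((xi - xbar)^2) = 271.4286.
S_xy = sum((xi - xbar)(yi - ybar)) = 770.2857.
b1 = S_xy / S_xx = 770.2857 / 271.4286 = 2.8379.

2.8379


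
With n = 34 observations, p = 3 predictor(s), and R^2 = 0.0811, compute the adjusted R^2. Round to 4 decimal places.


Adjusted R^2 = 1 - (1 - R^2) * (n-1)/(n-p-1).
(1 - R^2) = 0.9189.
(n-1)/(n-p-1) = 33/30.
(1 - R^2) * (n-1) = 0.9189 * 33 = 30.3237.
Divide by (n-p-1): 30.3237 / 30 = 1.0108.
Adj R^2 = 1 - 1.0108 = -0.0108.

-0.0108


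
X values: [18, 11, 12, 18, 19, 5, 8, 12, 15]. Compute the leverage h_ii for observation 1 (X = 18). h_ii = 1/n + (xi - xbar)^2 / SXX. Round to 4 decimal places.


n = 9, xbar = 13.1111.
SXX = sum((xi - xbar)^2) = 184.8889.
h = 1/9 + (18 - 13.1111)^2 / 184.8889 = 0.2404.

0.2404


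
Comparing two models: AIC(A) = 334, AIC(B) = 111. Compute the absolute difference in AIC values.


Absolute difference = |334 - 111| = 223.
The model with lower AIC (B) is preferred.

223


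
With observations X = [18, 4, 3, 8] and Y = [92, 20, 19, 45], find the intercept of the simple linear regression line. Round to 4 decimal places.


First find the slope: b1 = 4.9805.
Means: xbar = 8.2500, ybar = 44.0000.
b0 = ybar - b1 * xbar = 44.0000 - 4.9805 * 8.2500 = 2.9112.

2.9112


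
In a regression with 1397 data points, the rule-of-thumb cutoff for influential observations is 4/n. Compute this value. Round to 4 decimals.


Using the rule of thumb:
Threshold = 4 / 1397 = 0.0029.

0.0029


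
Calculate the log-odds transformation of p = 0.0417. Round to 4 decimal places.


Compute the odds: 0.0417/0.9583 = 0.0435.
Take the natural log: ln(0.0435) = -3.1347.

-3.1347


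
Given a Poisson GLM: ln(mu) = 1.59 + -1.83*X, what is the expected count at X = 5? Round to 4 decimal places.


Compute eta = 1.59 + -1.83 * 5 = -7.5600.
Apply inverse link: mu = e^-7.5600 = 0.0005.

0.0005


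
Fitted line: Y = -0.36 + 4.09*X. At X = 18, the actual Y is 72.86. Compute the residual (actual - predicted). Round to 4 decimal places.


Predicted = -0.36 + 4.09 * 18 = 73.2600.
Residual = 72.86 - 73.2600 = -0.4000.

-0.4000


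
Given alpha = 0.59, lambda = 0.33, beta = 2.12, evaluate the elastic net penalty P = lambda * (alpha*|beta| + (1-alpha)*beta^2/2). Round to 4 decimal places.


Compute:
L1 = 0.59 * 2.12 = 1.2508.
L2 = 0.41 * 2.12^2 / 2 = 0.9214.
Penalty = 0.33 * (1.2508 + 0.9214) = 0.7168.

0.7168


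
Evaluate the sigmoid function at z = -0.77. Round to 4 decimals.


exp(0.7700) = 2.1598.
1 + exp(-z) = 3.1598.
sigmoid = 1/3.1598 = 0.3165.

0.3165


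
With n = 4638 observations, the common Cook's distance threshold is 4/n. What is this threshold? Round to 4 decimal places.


The threshold is 4/n.
4/4638 = 0.0009.

0.0009


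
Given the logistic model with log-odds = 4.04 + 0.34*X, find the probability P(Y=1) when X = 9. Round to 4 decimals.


z = 4.04 + 0.34 * 9 = 7.1000.
Sigmoid: P = 1 / (1 + exp(-7.1000)) = 0.9992.

0.9992


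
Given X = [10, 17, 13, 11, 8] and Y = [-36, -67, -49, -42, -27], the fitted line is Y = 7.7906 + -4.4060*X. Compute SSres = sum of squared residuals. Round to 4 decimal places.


For each point, residual = actual - predicted.
Residuals: [0.2694, 0.1114, 0.4874, -1.3246, 0.4574].
Sum of squared residuals = 2.2863.

2.2863


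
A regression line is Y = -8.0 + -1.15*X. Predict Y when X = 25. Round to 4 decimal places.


Plug X = 25 into Y = -8.0 + -1.15*X:
Y = -8.0 + -28.7500 = -36.7500.

-36.7500


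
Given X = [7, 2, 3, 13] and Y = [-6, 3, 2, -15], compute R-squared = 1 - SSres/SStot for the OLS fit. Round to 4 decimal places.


After computing the OLS fit (b0=6.4515, b1=-1.6722):
SSres = 0.9699, SStot = 210.0000.
R^2 = 1 - 0.9699/210.0000 = 0.9954.

0.9954


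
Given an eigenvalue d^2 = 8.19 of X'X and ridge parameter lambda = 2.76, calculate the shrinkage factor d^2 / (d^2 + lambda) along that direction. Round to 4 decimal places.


Denominator = d^2 + lambda = 8.19 + 2.76 = 10.9500.
Shrinkage = 8.19 / 10.9500 = 0.7479.

0.7479


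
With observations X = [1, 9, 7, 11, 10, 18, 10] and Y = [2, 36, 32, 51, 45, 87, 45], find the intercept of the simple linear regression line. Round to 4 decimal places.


The slope is b1 = 4.9916.
Sample means are xbar = 9.4286 and ybar = 42.5714.
Intercept: b0 = 42.5714 - (4.9916)(9.4286) = -4.4926.

-4.4926


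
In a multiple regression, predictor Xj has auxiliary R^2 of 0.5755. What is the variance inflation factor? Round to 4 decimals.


Denominator: 1 - 0.5755 = 0.4245.
VIF = 1 / 0.4245 = 2.3557.

2.3557


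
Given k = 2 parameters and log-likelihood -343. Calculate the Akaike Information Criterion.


AIC = 2*2 - 2*(-343).
= 4 + 686 = 690.

690


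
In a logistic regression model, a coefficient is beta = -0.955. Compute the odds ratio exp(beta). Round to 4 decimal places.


exp(-0.955) = 0.3848.
So the odds ratio is 0.3848.

0.3848


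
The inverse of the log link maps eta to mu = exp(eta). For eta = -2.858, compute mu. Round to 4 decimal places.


Apply the inverse link:
mu = e^-2.858 = 0.0574.

0.0574


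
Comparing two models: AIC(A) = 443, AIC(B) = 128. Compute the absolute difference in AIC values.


Compute |443 - 128| = 315.
Model B has the smaller AIC.

315


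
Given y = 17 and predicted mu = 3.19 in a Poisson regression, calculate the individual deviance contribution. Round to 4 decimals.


Compute y*ln(y/mu) = 17*ln(17/3.19) = 17*1.673192 = 28.444264.
y - mu = 13.81.
D = 2*(28.444264 - (13.81)) = 29.268528, which rounds to 29.2685.

29.2685


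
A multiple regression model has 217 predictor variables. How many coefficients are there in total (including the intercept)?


Including the intercept, the model has 217 predictor coefficients + 1 intercept.
Total = 218.

218


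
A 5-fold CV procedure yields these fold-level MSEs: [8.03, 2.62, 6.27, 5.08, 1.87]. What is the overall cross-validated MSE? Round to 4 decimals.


Sum of fold MSEs = 23.8700.
Average = 23.8700 / 5 = 4.7740.

4.7740


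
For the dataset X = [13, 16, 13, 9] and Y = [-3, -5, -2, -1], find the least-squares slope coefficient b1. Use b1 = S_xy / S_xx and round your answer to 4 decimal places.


First compute the means: xbar = 12.7500, ybar = -2.7500.
Then S_xx = sum((xi - xbar)^2) = 24.7500.
S_xy = sum((xi - xbar)(yi - ybar)) = -13.7500.
b1 = S_xy / S_xx = -13.7500 / 24.7500 = -0.5556.

-0.5556


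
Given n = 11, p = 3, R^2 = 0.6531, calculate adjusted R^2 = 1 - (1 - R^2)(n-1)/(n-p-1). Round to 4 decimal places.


Using the formula:
(1 - 0.6531) = 0.3469.
Multiply by 10/7: 0.3469 * 10 = 3.4690, then 3.4690 / 7 = 0.4956.
Adj R^2 = 1 - 0.4956 = 0.5044.

0.5044
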